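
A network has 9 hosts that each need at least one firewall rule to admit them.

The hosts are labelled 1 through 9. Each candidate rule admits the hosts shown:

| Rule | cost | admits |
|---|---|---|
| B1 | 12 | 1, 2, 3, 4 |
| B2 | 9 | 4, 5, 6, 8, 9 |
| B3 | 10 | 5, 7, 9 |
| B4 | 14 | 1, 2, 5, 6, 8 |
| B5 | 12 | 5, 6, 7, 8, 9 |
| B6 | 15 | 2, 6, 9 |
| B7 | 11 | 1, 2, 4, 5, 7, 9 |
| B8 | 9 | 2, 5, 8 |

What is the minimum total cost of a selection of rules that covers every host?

24

B1, B5 together cover every host (B1 ∪ B5 = {1, 2, 3, 4, 5, 6, 7, 8, 9}); total cost 12 + 12 = 24.
The greedy pick B2, B7, B1 costs 32; no covering selection beats 24.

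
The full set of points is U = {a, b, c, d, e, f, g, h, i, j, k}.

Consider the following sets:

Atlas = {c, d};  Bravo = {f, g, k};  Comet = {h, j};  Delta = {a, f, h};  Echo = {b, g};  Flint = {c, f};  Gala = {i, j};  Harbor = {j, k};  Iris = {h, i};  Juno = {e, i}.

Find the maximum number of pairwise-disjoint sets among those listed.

5

Atlas, Delta, Echo, Harbor, Juno are pairwise disjoint (Atlas={c,d}; Delta={a,f,h}; Echo={b,g}; Harbor={j,k}; Juno={e,i}).
Every remaining set overlaps one of these, and no 6 of the listed sets are pairwise disjoint, so 5 is the maximum.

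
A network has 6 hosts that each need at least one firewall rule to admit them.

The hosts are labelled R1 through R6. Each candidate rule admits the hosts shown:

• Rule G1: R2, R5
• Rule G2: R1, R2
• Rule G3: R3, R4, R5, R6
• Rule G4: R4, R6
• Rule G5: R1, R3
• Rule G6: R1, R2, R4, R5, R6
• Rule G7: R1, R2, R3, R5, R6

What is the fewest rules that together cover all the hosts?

2

Take {G2, G3}. Their union is {R1, R2, R3, R4, R5, R6}, which is all 6 hosts.
No single rule has all 6 hosts (the largest, G6, has 5), so 2 is optimal.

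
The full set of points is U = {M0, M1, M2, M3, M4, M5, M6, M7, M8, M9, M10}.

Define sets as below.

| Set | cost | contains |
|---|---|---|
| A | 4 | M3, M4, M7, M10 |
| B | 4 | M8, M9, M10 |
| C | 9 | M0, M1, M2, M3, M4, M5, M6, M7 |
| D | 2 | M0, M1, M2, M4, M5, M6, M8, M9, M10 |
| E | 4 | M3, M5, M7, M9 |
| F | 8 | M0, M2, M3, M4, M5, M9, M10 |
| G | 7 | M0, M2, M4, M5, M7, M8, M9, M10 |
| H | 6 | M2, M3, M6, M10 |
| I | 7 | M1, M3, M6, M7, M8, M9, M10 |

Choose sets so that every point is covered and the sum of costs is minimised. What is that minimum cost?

D, E together cover every point (D ∪ E = {M0, M1, M2, M3, M4, M5, M6, M7, M8, M9, M10}); total cost 2 + 4 = 6.
No covering selection has total cost below 6.

6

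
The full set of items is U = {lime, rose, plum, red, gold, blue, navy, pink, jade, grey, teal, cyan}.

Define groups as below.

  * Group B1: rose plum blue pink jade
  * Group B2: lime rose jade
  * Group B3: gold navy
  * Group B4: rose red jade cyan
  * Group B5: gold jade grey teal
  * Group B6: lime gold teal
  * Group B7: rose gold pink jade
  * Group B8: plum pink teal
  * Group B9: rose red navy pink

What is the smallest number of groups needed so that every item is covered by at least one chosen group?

B1, B4, B5, B6, and B9 cover everything between them: the union {lime, rose, plum, red, gold, blue, navy, pink, jade, grey, teal, cyan} is all of U.
No 4 of the 9 groups cover everything (all 126 combinations miss at least one item), so 5 is optimal.

5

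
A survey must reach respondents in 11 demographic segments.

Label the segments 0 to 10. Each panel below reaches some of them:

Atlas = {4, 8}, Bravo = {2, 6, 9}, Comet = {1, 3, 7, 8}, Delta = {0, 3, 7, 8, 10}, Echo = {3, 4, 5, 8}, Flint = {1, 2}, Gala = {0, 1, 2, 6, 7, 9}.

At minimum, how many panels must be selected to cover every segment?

Delta and Echo and Gala together: Delta ∪ Echo ∪ Gala = {0, 1, 2, 3, 4, 5, 6, 7, 8, 9, 10} — every segment is covered.
Only Echo contains 5, so Echo is forced; the remaining 7 segments need at least 2 more panels (each remaining panel adds at most 6) — so at least 3 panels are needed, and 3 is optimal.

3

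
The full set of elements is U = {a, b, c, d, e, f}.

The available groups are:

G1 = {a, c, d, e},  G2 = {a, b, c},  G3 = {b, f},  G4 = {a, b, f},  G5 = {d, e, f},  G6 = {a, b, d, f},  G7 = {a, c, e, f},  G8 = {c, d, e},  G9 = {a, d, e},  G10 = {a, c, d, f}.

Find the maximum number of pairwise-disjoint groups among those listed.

2

G1, G3 are pairwise disjoint (G1={a,c,d,e}; G3={b,f}).
Every remaining group overlaps one of these, and no 3 of the listed groups are pairwise disjoint, so 2 is the maximum.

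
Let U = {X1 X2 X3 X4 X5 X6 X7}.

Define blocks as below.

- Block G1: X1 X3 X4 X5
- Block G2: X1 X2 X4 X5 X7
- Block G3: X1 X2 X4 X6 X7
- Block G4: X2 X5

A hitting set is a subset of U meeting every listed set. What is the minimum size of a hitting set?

The 2 elements {X5, X6} hit every block.
No single element lies in every block, so at least 2 are needed and 2 is optimal.

2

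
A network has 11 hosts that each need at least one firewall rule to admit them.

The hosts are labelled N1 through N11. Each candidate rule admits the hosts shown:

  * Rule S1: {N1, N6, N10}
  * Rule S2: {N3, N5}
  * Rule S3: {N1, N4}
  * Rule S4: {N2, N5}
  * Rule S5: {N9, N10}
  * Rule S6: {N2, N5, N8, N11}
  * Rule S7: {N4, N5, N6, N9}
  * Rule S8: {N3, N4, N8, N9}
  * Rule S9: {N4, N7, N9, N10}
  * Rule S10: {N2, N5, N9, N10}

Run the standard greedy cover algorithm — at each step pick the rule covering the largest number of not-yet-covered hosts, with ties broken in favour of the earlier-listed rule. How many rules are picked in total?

4

Greedy: pick S6 (covers 4 new) → pick S9 (covers 4 new) → pick S1 (covers 2 new) → pick S2 (covers 1 new). Total picks: 4.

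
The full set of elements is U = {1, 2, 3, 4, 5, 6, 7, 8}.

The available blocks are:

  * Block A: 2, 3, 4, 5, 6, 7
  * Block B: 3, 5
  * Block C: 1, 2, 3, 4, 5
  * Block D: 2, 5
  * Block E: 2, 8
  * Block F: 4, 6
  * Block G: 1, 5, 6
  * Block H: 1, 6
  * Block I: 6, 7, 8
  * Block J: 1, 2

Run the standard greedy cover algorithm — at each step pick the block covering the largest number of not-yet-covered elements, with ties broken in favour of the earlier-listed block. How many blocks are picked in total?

Greedy: pick A (covers 6 new) → pick C (covers 1 new) → pick E (covers 1 new). Total picks: 3.
(The true minimum cover uses only 2 blocks, so greedy is not optimal here.)

3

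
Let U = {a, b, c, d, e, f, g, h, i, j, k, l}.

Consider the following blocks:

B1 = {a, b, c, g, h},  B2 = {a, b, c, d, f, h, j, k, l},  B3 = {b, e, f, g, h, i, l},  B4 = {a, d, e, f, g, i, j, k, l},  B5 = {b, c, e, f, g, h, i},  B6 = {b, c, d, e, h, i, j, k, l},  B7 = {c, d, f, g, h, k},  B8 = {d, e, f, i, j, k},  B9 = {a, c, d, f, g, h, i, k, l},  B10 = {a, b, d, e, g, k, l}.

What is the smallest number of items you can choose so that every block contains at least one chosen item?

2

The 2 items {b, k} hit every block.
The blocks B1, B8 are pairwise disjoint, so any hitting set needs a separate item for each — at least 2. Hence 2 is optimal.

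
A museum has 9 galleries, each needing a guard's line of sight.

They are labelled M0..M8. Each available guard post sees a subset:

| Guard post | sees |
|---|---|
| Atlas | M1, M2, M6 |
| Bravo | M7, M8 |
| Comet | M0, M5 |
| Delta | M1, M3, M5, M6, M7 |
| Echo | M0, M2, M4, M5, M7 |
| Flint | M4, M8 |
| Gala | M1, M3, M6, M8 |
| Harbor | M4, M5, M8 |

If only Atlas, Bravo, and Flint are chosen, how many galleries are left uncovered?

3

Union of Atlas, Bravo, Flint = {M1, M2, M4, M6, M7, M8}.
Not covered: M0, M3, M5 — 3 galleries.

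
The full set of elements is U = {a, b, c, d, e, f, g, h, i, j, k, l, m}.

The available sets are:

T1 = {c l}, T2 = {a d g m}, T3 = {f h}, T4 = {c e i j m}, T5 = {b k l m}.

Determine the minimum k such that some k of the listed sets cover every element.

T2, T3, T4, and T5 cover everything between them: the union {a, b, c, d, e, f, g, h, i, j, k, l, m} is all of U.
Only T2 contains a, so T2 is forced; the remaining 9 elements need at least 3 more sets (each remaining set adds at most 4) — so at least 4 sets are needed, and 4 is optimal.

4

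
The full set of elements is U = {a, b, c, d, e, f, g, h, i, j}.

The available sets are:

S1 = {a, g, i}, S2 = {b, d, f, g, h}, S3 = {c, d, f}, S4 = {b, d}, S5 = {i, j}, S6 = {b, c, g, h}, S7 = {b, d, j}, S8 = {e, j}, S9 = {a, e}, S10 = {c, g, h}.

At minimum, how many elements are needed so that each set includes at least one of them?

T = {d, e, g, j} meets every set (each contains at least one member of T), and |T| = 4.
The sets S4, S5, S9, S10 are pairwise disjoint, so any hitting set needs a separate element for each — at least 4. Hence 4 is optimal.

4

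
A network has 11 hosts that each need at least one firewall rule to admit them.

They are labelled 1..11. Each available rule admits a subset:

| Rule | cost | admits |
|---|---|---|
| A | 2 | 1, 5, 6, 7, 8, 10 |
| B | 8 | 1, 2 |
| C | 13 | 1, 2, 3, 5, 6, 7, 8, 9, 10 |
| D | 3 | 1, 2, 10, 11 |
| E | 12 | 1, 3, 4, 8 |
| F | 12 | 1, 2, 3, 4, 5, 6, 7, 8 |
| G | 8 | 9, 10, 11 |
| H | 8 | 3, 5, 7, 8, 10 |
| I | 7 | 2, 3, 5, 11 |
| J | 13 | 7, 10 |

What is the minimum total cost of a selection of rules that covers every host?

20

F, G together cover every host (F ∪ G = {1, 2, 3, 4, 5, 6, 7, 8, 9, 10, 11}); total cost 12 + 8 = 20.
The greedy pick A, D, E, G costs 25; no covering selection beats 20.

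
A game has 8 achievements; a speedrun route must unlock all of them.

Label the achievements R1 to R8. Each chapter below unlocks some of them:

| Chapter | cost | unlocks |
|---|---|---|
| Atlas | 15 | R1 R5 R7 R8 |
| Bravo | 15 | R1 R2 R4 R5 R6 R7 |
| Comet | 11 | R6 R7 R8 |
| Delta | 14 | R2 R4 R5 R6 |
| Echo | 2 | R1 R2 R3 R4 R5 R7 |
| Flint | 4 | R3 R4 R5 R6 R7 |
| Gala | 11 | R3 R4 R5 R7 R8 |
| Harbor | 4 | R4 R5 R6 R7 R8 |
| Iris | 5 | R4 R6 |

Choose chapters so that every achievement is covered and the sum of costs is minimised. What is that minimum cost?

6

Echo, Harbor together cover every achievement (Echo ∪ Harbor = {R1, R2, R3, R4, R5, R6, R7, R8}); total cost 2 + 4 = 6.
No covering selection has total cost below 6.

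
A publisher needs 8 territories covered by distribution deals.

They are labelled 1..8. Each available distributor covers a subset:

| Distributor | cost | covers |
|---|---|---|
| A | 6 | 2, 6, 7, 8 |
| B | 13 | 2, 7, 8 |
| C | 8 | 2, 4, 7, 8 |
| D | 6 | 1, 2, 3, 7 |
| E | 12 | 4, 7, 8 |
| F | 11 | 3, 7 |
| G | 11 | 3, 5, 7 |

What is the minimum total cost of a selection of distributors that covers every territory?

A, C, D, G together cover every territory (A ∪ C ∪ D ∪ G = {1, 2, 3, 4, 5, 6, 7, 8}); total cost 6 + 8 + 6 + 11 = 31.
No covering selection has total cost below 31.

31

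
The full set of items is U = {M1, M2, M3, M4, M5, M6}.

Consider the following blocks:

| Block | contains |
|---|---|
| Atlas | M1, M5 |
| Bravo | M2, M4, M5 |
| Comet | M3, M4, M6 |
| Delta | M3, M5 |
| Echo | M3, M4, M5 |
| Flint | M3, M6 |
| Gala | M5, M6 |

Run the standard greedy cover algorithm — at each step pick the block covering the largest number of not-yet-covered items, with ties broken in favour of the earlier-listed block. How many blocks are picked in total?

Greedy: pick Bravo (covers 3 new) → pick Comet (covers 2 new) → pick Atlas (covers 1 new). Total picks: 3.

3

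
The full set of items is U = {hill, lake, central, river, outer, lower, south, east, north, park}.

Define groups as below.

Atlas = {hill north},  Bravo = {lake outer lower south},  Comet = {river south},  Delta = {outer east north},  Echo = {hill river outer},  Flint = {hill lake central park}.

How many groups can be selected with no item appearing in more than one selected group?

3

Comet, Delta, Flint are pairwise disjoint (Comet={river,south}; Delta={outer,east,north}; Flint={hill,lake,central,park}).
Every remaining group overlaps one of these, and no 4 of the listed groups are pairwise disjoint, so 3 is the maximum.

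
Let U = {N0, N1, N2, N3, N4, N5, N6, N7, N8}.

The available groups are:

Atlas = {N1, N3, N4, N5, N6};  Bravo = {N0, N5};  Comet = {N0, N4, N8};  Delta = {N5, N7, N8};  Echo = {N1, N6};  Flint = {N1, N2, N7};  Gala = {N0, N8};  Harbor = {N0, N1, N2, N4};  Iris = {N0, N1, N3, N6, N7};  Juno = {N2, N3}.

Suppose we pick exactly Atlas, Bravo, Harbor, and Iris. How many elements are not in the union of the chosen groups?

1

Union of Atlas, Bravo, Harbor, Iris = {N0, N1, N2, N3, N4, N5, N6, N7}.
Not covered: N8 — 1 element.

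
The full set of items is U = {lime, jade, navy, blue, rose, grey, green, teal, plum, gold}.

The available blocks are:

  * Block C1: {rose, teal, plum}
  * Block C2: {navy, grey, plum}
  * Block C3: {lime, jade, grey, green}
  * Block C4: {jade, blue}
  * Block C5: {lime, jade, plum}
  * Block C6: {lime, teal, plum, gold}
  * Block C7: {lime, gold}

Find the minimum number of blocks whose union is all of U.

5

C1 and C2 and C3 and C4 and C7 together: C1 ∪ C2 ∪ C3 ∪ C4 ∪ C7 = {lime, jade, navy, blue, rose, grey, green, teal, plum, gold} — every item is covered.
No 4 of the 7 blocks cover everything (all 35 combinations miss at least one item), so 5 is optimal.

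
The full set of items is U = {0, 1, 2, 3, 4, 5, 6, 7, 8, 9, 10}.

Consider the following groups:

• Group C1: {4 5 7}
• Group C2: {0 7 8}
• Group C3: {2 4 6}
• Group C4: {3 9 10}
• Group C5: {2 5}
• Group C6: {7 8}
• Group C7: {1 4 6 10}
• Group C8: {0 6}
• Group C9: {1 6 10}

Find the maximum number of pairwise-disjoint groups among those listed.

4

C4, C5, C6, C8 are pairwise disjoint (C4={3,9,10}; C5={2,5}; C6={7,8}; C8={0,6}).
Every remaining group overlaps one of these, and no 5 of the listed groups are pairwise disjoint, so 4 is the maximum.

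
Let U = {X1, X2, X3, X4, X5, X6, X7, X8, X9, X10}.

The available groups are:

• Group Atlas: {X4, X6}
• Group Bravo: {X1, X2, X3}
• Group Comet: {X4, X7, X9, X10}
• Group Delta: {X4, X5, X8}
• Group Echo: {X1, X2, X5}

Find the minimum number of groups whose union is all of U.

4

Atlas and Bravo and Comet and Delta together: Atlas ∪ Bravo ∪ Comet ∪ Delta = {X1, X2, X3, X4, X5, X6, X7, X8, X9, X10} — every element is covered.
Only Atlas contains X6, so Atlas is forced; the remaining 8 elements need at least 3 more groups (each remaining group adds at most 3) — so at least 4 groups are needed, and 4 is optimal.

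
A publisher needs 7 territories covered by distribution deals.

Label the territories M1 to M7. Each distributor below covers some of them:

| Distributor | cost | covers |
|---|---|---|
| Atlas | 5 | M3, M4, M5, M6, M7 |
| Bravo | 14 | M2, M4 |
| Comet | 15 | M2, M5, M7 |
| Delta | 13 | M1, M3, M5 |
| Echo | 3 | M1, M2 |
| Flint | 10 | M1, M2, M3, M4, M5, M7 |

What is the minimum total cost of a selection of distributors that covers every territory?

8

Atlas, Echo together cover every territory (Atlas ∪ Echo = {M1, M2, M3, M4, M5, M6, M7}); total cost 5 + 3 = 8.
No covering selection has total cost below 8.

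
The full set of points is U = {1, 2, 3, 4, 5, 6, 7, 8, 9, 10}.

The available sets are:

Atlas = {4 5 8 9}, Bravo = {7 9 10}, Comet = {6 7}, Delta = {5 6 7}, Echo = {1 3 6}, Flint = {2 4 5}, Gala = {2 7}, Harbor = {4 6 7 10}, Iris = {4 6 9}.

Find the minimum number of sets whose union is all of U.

4

Take {Atlas, Bravo, Echo, Flint}. Their union is {1, 2, 3, 4, 5, 6, 7, 8, 9, 10}, which is all 10 points.
No 3 of the 9 sets cover everything (all 84 combinations miss at least one point), so 4 is optimal.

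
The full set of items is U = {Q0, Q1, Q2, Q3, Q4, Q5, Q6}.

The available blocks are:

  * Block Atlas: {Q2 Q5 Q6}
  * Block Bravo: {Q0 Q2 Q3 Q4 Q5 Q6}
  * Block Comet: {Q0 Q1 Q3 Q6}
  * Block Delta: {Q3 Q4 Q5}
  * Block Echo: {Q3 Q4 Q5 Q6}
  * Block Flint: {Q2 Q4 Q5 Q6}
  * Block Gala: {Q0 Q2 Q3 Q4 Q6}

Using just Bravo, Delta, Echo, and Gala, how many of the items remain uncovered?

1

Union of Bravo, Delta, Echo, Gala = {Q0, Q2, Q3, Q4, Q5, Q6}.
Not covered: Q1 — 1 item.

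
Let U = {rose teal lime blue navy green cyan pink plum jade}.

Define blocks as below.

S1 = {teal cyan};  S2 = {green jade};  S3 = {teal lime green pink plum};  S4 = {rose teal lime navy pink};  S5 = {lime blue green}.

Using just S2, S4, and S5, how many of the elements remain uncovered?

2

Union of S2, S4, S5 = {rose, teal, lime, blue, navy, green, pink, jade}.
Not covered: cyan, plum — 2 elements.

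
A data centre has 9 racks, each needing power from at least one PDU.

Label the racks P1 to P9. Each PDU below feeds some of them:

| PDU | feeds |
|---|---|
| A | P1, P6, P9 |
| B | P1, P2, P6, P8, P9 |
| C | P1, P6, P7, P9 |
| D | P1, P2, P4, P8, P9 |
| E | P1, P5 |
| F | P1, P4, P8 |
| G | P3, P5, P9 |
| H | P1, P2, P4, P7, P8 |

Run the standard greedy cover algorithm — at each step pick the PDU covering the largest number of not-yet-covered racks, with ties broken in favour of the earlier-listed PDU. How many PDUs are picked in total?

Greedy: pick B (covers 5 new) → pick G (covers 2 new) → pick H (covers 2 new). Total picks: 3.

3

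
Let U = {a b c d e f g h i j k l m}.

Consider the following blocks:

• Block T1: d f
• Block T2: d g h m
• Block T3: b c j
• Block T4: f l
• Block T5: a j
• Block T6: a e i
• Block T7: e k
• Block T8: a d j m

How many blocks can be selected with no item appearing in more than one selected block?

T2, T3, T4, T7 are pairwise disjoint (T2={d,g,h,m}; T3={b,c,j}; T4={f,l}; T7={e,k}).
Every remaining block overlaps one of these, and no 5 of the listed blocks are pairwise disjoint, so 4 is the maximum.

4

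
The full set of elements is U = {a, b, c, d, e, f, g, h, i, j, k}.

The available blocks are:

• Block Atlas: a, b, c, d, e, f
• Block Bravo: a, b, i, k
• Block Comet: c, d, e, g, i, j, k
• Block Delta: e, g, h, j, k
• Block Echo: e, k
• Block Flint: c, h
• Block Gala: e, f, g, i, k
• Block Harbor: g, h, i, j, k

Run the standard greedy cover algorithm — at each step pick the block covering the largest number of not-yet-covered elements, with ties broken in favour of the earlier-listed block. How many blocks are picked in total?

3

Greedy: pick Comet (covers 7 new) → pick Atlas (covers 3 new) → pick Delta (covers 1 new). Total picks: 3.
(The true minimum cover uses only 2 blocks, so greedy is not optimal here.)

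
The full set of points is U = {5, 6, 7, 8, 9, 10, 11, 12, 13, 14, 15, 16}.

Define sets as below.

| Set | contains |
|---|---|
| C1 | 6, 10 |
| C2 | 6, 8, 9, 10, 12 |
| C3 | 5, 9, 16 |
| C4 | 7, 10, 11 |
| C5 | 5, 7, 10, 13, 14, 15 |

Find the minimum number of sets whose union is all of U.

C2, C3, C4, and C5 cover everything between them: the union {5, 6, 7, 8, 9, 10, 11, 12, 13, 14, 15, 16} is all of U.
Only C4 contains 11, so C4 is forced; the remaining 9 points need at least 3 more sets (each remaining set adds at most 4) — so at least 4 sets are needed, and 4 is optimal.

4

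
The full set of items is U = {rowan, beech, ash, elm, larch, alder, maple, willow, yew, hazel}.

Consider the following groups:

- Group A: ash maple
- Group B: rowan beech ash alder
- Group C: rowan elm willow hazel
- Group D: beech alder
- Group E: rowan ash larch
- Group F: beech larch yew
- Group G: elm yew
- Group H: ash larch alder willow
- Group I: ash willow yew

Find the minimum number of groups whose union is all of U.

4

A, C, D, and F cover everything between them: the union {rowan, beech, ash, elm, larch, alder, maple, willow, yew, hazel} is all of U.
No 3 of the 9 groups cover everything (all 84 combinations miss at least one item), so 4 is optimal.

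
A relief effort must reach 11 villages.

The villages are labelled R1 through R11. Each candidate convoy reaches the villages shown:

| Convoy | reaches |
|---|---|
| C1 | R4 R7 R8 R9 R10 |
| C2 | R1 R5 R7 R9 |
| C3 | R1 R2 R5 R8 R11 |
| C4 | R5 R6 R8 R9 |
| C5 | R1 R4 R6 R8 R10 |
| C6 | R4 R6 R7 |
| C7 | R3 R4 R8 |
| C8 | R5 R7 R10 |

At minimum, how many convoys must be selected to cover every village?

C2 and C3 and C5 and C7 together: C2 ∪ C3 ∪ C5 ∪ C7 = {R1, R2, R3, R4, R5, R6, R7, R8, R9, R10, R11} — every village is covered.
No 3 of the 8 convoys cover everything (all 56 combinations miss at least one village), so 4 is optimal.

4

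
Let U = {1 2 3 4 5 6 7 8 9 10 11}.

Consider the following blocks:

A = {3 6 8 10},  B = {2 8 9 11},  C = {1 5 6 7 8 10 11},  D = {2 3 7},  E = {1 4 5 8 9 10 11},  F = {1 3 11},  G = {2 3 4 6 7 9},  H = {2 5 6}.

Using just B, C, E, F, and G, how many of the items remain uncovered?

Union of B, C, E, F, G = {1, 2, 3, 4, 5, 6, 7, 8, 9, 10, 11} — that's every item, so 0 are uncovered.

0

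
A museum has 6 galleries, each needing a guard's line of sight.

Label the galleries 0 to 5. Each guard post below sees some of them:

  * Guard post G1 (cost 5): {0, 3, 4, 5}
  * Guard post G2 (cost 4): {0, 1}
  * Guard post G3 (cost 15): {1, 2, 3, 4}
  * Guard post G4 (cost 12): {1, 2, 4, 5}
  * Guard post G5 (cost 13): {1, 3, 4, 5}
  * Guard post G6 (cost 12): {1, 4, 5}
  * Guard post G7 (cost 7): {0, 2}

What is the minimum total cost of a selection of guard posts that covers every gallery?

16

G1, G2, G7 together cover every gallery (G1 ∪ G2 ∪ G7 = {0, 1, 2, 3, 4, 5}); total cost 5 + 4 + 7 = 16.
No covering selection has total cost below 16.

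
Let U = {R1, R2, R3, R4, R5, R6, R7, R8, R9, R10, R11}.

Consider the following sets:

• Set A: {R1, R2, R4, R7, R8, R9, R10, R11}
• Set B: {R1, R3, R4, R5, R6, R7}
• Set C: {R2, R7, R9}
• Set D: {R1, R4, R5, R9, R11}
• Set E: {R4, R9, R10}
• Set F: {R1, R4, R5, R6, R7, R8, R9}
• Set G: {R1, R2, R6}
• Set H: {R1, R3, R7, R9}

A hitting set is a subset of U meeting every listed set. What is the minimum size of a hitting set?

2

T = {R1, R9} meets every set (each contains at least one member of T), and |T| = 2.
The sets E, G are pairwise disjoint, so any hitting set needs a separate point for each — at least 2. Hence 2 is optimal.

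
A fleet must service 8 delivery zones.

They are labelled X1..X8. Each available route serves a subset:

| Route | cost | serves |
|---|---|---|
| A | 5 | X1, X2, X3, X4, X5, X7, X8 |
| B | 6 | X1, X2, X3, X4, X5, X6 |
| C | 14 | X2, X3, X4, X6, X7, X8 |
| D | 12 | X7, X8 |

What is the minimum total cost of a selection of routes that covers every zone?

11

A, B together cover every zone (A ∪ B = {X1, X2, X3, X4, X5, X6, X7, X8}); total cost 5 + 6 = 11.
No covering selection has total cost below 11.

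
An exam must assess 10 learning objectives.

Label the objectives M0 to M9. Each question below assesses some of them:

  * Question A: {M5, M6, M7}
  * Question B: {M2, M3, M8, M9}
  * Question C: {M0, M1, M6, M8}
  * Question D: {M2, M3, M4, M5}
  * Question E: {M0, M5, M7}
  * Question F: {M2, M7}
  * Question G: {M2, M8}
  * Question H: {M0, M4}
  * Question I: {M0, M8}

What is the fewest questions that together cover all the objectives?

B and C and D and E together: B ∪ C ∪ D ∪ E = {M0, M1, M2, M3, M4, M5, M6, M7, M8, M9} — every objective is covered.
No 3 of the 9 questions cover everything (all 84 combinations miss at least one objective), so 4 is optimal.

4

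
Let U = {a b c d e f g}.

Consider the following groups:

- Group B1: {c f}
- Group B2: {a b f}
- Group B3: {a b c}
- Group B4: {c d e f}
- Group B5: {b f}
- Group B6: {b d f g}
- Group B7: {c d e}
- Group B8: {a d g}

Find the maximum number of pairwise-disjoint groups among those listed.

B2, B7 are pairwise disjoint (B2={a,b,f}; B7={c,d,e}).
Every remaining group overlaps one of these, and no 3 of the listed groups are pairwise disjoint, so 2 is the maximum.

2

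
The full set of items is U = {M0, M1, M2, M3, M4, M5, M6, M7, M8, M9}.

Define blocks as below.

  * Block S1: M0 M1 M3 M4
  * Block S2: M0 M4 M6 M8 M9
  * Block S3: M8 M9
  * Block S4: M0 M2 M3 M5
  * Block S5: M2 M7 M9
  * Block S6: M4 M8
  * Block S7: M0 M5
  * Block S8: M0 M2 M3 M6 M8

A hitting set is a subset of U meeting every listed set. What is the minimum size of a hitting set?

3

H = {M0, M7, M8} meets every block (each contains at least one member of H), and |H| = 3.
The blocks S5, S6, S7 are pairwise disjoint, so any hitting set needs a separate item for each — at least 3. Hence 3 is optimal.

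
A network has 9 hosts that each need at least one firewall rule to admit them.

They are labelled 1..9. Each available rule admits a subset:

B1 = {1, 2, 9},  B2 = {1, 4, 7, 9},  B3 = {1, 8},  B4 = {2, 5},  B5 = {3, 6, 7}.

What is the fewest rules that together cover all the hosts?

B2 and B3 and B4 and B5 together: B2 ∪ B3 ∪ B4 ∪ B5 = {1, 2, 3, 4, 5, 6, 7, 8, 9} — every host is covered.
Only B2 contains 4, so B2 is forced; the remaining 5 hosts need at least 3 more rules (each remaining rule adds at most 2) — so at least 4 rules are needed, and 4 is optimal.

4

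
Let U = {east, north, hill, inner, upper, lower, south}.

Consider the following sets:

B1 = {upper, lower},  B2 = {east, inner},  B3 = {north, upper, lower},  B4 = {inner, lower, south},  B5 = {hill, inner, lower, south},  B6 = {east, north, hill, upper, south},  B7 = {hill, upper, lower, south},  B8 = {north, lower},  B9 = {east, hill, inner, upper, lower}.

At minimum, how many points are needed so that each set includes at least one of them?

The 2 points {east, lower} hit every set.
The sets B2, B8 are pairwise disjoint, so any hitting set needs a separate point for each — at least 2. Hence 2 is optimal.

2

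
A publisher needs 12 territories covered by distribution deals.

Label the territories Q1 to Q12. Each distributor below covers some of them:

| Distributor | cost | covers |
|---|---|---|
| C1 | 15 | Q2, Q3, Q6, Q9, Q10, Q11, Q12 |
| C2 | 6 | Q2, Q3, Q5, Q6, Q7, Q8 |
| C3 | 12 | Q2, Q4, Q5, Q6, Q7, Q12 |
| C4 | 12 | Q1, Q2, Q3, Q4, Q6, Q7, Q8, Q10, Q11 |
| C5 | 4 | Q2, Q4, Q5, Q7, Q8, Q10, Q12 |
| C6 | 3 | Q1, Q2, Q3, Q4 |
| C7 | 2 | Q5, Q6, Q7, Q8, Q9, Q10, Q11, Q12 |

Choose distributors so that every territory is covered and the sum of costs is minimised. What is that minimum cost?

5

C6, C7 together cover every territory (C6 ∪ C7 = {Q1, Q2, Q3, Q4, Q5, Q6, Q7, Q8, Q9, Q10, Q11, Q12}); total cost 3 + 2 = 5.
No covering selection has total cost below 5.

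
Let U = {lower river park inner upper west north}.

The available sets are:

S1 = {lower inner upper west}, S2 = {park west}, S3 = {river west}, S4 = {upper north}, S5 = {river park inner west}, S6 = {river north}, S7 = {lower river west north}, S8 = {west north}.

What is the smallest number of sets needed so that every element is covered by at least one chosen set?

Take {S1, S2, S7}. Their union is {lower, river, park, inner, upper, west, north}, which is all 7 elements.
No 2 of the 8 sets cover everything (all 28 combinations miss at least one element), so 3 is optimal.

3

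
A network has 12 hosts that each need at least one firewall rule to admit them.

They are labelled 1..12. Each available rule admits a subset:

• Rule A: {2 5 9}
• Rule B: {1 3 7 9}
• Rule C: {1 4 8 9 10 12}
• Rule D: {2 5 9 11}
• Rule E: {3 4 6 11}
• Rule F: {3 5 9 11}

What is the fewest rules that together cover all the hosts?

4

A and B and C and E together: A ∪ B ∪ C ∪ E = {1, 2, 3, 4, 5, 6, 7, 8, 9, 10, 11, 12} — every host is covered.
No 3 of the 6 rules cover everything (all 20 combinations miss at least one host), so 4 is optimal.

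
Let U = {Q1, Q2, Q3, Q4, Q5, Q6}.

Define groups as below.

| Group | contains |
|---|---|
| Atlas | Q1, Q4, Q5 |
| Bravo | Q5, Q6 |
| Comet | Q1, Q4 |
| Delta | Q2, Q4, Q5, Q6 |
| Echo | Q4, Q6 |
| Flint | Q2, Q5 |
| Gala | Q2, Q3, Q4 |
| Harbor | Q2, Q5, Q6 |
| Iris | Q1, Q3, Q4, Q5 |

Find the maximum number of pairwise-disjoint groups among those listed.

Comet, Harbor are pairwise disjoint (Comet={Q1,Q4}; Harbor={Q2,Q5,Q6}).
Every remaining group overlaps one of these, and no 3 of the listed groups are pairwise disjoint, so 2 is the maximum.

2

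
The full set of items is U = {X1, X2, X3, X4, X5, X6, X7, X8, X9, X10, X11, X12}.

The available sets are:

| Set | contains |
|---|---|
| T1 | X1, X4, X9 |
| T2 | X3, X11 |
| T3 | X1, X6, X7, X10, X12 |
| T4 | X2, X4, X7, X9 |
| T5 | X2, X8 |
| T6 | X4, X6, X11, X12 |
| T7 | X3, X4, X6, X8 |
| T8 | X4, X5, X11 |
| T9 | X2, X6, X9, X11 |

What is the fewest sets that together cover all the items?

4

Take {T3, T4, T7, T8}. Their union is {X1, X2, X3, X4, X5, X6, X7, X8, X9, X10, X11, X12}, which is all 12 items.
Only T3 contains X10, so T3 is forced; the remaining 7 items need at least 3 more sets (each remaining set adds at most 3) — so at least 4 sets are needed, and 4 is optimal.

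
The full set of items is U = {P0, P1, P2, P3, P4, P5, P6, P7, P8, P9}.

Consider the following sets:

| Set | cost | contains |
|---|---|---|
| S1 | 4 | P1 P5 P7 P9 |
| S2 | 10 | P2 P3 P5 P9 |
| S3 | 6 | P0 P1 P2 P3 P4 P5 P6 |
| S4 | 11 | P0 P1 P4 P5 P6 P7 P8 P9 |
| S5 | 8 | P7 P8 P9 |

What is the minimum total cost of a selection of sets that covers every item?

14

S3, S5 together cover every item (S3 ∪ S5 = {P0, P1, P2, P3, P4, P5, P6, P7, P8, P9}); total cost 6 + 8 = 14.
The greedy pick S3, S1, S5 costs 18; no covering selection beats 14.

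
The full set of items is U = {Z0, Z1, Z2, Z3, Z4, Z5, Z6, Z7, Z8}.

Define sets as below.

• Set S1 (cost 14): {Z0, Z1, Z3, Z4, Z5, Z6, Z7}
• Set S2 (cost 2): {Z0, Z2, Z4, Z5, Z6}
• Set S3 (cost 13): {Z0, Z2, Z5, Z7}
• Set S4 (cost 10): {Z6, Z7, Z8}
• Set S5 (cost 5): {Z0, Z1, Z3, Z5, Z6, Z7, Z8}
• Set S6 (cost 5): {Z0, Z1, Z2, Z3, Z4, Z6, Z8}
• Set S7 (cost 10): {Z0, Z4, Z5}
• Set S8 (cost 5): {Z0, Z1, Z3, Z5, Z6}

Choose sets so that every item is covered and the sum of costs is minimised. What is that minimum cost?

S2, S5 together cover every item (S2 ∪ S5 = {Z0, Z1, Z2, Z3, Z4, Z5, Z6, Z7, Z8}); total cost 2 + 5 = 7.
No covering selection has total cost below 7.

7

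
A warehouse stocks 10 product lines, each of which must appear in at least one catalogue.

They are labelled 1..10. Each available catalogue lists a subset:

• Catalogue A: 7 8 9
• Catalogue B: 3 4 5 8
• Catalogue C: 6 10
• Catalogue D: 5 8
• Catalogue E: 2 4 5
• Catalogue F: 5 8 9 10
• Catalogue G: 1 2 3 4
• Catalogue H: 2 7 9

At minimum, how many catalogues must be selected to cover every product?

C and D and G and H together: C ∪ D ∪ G ∪ H = {1, 2, 3, 4, 5, 6, 7, 8, 9, 10} — every product is covered.
No 3 of the 8 catalogues cover everything (all 56 combinations miss at least one product), so 4 is optimal.

4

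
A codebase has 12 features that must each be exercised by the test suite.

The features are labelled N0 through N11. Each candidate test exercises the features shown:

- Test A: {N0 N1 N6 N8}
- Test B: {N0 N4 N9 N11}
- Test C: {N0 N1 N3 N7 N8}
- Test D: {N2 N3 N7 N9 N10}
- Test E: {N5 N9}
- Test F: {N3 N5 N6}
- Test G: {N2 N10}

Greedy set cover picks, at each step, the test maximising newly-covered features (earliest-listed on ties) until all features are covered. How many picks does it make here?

Greedy: pick C (covers 5 new) → pick B (covers 3 new) → pick D (covers 2 new) → pick F (covers 2 new). Total picks: 4.

4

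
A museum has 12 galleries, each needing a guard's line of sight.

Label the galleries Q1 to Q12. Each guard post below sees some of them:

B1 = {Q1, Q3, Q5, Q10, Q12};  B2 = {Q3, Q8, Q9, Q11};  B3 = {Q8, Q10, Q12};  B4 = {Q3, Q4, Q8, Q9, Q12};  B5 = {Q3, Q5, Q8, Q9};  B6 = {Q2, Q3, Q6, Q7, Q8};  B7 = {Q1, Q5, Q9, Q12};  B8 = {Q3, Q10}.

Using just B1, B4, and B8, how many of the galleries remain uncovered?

Union of B1, B4, B8 = {Q1, Q3, Q4, Q5, Q8, Q9, Q10, Q12}.
Not covered: Q2, Q6, Q7, Q11 — 4 galleries.

4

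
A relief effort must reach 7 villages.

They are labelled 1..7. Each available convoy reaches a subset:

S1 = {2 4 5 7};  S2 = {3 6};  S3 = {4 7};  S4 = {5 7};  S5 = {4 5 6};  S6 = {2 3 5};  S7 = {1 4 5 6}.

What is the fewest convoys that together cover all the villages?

S4 and S6 and S7 together: S4 ∪ S6 ∪ S7 = {1, 2, 3, 4, 5, 6, 7} — every village is covered.
Only S7 contains 1, so S7 is forced; the remaining 3 villages need at least 2 more convoys (each remaining convoy adds at most 2) — so at least 3 convoys are needed, and 3 is optimal.

3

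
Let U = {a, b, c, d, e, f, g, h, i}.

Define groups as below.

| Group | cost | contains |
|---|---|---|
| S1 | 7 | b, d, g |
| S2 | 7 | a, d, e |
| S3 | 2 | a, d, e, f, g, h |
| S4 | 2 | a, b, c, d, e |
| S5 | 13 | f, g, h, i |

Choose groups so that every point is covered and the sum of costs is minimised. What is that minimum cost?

15

S4, S5 together cover every point (S4 ∪ S5 = {a, b, c, d, e, f, g, h, i}); total cost 2 + 13 = 15.
The greedy pick S3, S4, S5 costs 17; no covering selection beats 15.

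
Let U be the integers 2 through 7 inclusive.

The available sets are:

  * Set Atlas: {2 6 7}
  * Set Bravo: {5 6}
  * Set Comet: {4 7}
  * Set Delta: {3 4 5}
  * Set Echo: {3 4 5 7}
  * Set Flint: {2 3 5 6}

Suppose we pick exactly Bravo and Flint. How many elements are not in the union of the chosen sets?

Union of Bravo, Flint = {2, 3, 5, 6}.
Not covered: 4, 7 — 2 elements.

2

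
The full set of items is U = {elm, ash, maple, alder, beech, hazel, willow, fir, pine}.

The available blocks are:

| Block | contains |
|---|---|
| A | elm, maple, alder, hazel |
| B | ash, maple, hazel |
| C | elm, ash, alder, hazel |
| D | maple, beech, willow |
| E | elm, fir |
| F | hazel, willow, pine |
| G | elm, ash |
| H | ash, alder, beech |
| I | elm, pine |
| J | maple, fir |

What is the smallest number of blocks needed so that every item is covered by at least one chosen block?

4

F, G, H, and J cover everything between them: the union {elm, ash, maple, alder, beech, hazel, willow, fir, pine} is all of U.
No 3 of the 10 blocks cover everything (all 120 combinations miss at least one item), so 4 is optimal.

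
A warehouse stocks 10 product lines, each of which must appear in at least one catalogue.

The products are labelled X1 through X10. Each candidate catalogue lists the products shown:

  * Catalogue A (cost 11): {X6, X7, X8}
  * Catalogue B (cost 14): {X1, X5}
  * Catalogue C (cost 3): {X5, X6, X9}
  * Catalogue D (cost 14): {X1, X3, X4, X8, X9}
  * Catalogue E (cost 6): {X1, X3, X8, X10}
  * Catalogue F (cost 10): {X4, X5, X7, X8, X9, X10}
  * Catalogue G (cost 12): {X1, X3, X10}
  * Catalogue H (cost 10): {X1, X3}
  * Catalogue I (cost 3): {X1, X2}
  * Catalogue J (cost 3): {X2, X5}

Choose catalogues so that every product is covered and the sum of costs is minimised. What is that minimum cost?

C, E, F, I together cover every product (C ∪ E ∪ F ∪ I = {X1, X2, X3, X4, X5, X6, X7, X8, X9, X10}); total cost 3 + 6 + 10 + 3 = 22.
No covering selection has total cost below 22.

22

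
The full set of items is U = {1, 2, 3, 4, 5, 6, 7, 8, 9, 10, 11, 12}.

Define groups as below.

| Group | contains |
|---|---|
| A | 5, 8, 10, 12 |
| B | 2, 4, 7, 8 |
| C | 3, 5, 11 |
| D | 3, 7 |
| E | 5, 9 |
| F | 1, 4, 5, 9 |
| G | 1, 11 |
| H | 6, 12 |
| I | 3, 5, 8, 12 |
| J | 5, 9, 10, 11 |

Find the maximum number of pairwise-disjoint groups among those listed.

D, E, G, H are pairwise disjoint (D={3,7}; E={5,9}; G={1,11}; H={6,12}).
Every remaining group overlaps one of these, and no 5 of the listed groups are pairwise disjoint, so 4 is the maximum.

4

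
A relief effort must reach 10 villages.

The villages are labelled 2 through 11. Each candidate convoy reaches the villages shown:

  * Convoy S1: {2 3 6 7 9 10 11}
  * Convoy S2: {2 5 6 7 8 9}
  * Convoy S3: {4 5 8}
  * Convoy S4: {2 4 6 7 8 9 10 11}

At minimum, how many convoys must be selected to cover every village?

2

S1 and S3 together: S1 ∪ S3 = {2, 3, 4, 5, 6, 7, 8, 9, 10, 11} — every village is covered.
No single convoy has all 10 villages (the largest, S4, has 8), so 2 is optimal.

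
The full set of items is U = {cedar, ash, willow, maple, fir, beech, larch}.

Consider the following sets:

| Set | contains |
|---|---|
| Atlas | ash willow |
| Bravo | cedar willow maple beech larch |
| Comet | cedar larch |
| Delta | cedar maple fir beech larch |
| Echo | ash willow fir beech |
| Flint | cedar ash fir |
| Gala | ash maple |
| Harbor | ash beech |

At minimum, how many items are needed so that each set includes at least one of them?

The 2 items {cedar, ash} hit every set.
The sets Comet, Echo are pairwise disjoint, so any hitting set needs a separate item for each — at least 2. Hence 2 is optimal.

2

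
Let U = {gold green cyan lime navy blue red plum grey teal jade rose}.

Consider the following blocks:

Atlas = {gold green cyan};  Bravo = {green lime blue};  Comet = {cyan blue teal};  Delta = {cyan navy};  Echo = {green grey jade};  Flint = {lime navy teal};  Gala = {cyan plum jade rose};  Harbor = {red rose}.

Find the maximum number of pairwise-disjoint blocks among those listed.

3

Delta, Echo, Harbor are pairwise disjoint (Delta={cyan,navy}; Echo={green,grey,jade}; Harbor={red,rose}).
Every remaining block overlaps one of these, and no 4 of the listed blocks are pairwise disjoint, so 3 is the maximum.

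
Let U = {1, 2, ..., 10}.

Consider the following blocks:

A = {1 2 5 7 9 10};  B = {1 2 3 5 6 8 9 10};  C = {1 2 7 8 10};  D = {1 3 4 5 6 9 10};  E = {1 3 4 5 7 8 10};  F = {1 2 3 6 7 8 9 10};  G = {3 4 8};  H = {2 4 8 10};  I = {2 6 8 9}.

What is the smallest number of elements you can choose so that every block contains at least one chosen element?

Take T = {1, 8}. Each listed block contains at least one of these, so T is a hitting set of size 2.
The blocks A, G are pairwise disjoint, so any hitting set needs a separate element for each — at least 2. Hence 2 is optimal.

2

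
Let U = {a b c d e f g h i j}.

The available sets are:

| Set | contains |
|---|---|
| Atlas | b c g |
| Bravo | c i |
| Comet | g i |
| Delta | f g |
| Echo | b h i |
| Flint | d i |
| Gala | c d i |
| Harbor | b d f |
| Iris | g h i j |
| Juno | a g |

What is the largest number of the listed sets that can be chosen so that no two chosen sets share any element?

Bravo, Harbor, Juno are pairwise disjoint (Bravo={c,i}; Harbor={b,d,f}; Juno={a,g}).
Every remaining set overlaps one of these, and no 4 of the listed sets are pairwise disjoint, so 3 is the maximum.

3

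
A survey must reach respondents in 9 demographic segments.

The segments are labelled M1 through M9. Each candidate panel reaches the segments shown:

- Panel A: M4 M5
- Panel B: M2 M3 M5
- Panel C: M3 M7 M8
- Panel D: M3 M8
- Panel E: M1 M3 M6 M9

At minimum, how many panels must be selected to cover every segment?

A and B and C and E together: A ∪ B ∪ C ∪ E = {M1, M2, M3, M4, M5, M6, M7, M8, M9} — every segment is covered.
Only E contains M1, so E is forced; the remaining 5 segments need at least 3 more panels (each remaining panel adds at most 2) — so at least 4 panels are needed, and 4 is optimal.

4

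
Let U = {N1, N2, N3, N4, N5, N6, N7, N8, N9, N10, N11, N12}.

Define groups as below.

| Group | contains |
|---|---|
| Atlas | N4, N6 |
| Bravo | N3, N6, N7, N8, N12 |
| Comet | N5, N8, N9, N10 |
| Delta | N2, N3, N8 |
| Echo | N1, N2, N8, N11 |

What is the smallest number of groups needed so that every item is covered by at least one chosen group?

4

Atlas and Bravo and Comet and Echo together: Atlas ∪ Bravo ∪ Comet ∪ Echo = {N1, N2, N3, N4, N5, N6, N7, N8, N9, N10, N11, N12} — every item is covered.
Only Atlas contains N4, so Atlas is forced; the remaining 10 items need at least 3 more groups (each remaining group adds at most 4) — so at least 4 groups are needed, and 4 is optimal.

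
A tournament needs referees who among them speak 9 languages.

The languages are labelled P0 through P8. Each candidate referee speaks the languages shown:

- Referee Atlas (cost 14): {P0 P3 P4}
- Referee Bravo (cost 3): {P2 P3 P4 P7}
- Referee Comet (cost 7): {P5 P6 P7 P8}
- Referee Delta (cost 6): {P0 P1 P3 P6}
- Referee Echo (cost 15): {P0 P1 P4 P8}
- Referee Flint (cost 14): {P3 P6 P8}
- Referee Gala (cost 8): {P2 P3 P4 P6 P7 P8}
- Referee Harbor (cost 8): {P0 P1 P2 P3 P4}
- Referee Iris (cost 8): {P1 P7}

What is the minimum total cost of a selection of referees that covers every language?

Comet, Harbor together cover every language (Comet ∪ Harbor = {P0, P1, P2, P3, P4, P5, P6, P7, P8}); total cost 7 + 8 = 15.
The greedy pick Bravo, Delta, Comet costs 16; no covering selection beats 15.

15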